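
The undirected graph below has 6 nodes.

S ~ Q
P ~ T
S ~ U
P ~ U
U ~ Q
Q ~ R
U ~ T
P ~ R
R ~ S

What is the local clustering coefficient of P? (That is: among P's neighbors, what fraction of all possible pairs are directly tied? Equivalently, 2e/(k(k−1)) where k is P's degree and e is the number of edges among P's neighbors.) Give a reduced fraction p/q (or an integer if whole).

1/3

P's neighbors: R, T, and U (k = 3).
Possible neighbor pairs: C(3,2) = 3. Edges among them: T–U → e = 1.
Clustering(P) = 1/3.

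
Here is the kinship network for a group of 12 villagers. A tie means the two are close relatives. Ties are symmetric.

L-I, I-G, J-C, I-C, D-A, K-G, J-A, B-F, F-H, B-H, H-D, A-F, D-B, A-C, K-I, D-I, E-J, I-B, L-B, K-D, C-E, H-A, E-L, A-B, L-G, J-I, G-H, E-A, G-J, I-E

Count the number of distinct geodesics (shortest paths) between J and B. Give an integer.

2

The shortest distance is 2. The length-2 paths are: J–I–B; J–A–B.
That gives 2 distinct shortest paths.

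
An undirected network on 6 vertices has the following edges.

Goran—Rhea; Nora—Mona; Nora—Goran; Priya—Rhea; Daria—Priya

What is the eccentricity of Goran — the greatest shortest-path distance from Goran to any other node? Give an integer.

Distances from Goran: Daria:3, Mona:2, Nora:1, Priya:2, Rhea:1.
The largest is 3 (to Daria), so the eccentricity of Goran is 3.

3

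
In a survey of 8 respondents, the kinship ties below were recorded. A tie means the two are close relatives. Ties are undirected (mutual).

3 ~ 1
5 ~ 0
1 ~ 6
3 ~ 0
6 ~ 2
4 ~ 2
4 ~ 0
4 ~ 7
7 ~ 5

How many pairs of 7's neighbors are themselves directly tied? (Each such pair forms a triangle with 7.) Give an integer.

7's neighbors are 4 and 5, but none of them are tied to each other, so no triangle contains 7.

0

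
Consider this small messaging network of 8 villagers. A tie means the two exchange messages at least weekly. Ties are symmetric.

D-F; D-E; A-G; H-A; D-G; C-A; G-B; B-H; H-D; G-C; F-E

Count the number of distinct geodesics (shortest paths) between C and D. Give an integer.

1

The shortest distance is 2, and the only length-2 path is C–G–D. So there is exactly 1 shortest path.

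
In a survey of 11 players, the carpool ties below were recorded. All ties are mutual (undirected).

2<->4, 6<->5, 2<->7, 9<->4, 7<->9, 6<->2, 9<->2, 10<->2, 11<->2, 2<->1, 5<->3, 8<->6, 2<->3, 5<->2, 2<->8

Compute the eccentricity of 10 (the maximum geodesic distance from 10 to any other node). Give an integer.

2

Distances from 10: 1:2, 2:1, 3:2, 4:2, 5:2, 6:2, 7:2, 8:2, 9:2, 11:2.
The largest is 2 (to 6, 7, 3, 4, 1, 5, 9, 11, and 8), so the eccentricity of 10 is 2.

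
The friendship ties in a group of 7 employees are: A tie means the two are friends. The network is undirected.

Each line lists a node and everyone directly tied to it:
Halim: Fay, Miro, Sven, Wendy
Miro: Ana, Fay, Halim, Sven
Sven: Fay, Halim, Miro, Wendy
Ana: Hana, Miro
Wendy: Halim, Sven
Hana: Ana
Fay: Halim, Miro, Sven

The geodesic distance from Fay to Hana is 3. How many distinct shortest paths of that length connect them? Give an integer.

1

The shortest distance is 3, and the only length-3 path is Fay–Miro–Ana–Hana. So there is exactly 1 shortest path.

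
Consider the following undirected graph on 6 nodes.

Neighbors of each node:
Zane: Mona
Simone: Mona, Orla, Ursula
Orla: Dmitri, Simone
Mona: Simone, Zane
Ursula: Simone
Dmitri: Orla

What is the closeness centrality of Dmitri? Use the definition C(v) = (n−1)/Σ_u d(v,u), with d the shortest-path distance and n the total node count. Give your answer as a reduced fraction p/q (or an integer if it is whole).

Distances from Dmitri: Mona:3, Orla:1, Simone:2, Ursula:3, Zane:4. Sum = 13.
n = 6, so closeness = 5/13.

5/13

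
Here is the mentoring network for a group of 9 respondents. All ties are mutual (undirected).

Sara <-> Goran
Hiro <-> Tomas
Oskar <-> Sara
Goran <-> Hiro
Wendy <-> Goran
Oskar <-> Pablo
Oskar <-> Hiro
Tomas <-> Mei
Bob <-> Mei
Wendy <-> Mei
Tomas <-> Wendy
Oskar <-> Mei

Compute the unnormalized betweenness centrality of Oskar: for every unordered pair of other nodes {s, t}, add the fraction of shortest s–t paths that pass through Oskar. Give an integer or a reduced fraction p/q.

Pairs whose geodesics pass through Oskar — Hiro–Bob: 1/2; Hiro–Pablo: 1; Hiro–Sara: 1/2; Hiro–Mei: 1/2; Goran–Pablo: 2/2; Wendy–Pablo: 1; Tomas–Pablo: 2/2; Tomas–Sara: 2/4; Bob–Pablo: 1; Bob–Sara: 1; Pablo–Sara: 1; Pablo–Mei: 1; Sara–Mei: 1.
All other pairs contribute 0.
Summing the contributions gives betweenness(Oskar) = 11.

11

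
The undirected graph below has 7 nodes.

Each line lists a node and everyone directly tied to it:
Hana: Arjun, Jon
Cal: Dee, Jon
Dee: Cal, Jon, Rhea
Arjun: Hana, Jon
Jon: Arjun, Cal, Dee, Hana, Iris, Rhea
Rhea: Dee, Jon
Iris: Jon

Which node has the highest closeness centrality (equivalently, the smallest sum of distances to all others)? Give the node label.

Jon

Farness (sum of distances to all others) for each node — Arjun:10, Cal:10, Dee:9, Hana:10, Iris:11, Jon:6, Rhea:10.
The smallest farness is 6, for Jon, so Jon has the highest closeness.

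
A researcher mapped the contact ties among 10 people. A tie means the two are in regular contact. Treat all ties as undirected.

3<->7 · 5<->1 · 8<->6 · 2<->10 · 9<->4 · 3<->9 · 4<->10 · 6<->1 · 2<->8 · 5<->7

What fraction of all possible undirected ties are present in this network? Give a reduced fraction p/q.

2/9

There are 10 edges and 10 nodes, so the maximum possible is C(10,2) = 45.
Density = 10/45 = 2/9.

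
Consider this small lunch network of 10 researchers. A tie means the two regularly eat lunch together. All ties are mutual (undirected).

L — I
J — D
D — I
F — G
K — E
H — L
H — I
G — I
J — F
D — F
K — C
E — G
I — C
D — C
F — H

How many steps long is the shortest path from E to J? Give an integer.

One shortest route is E – G – F – J, which uses 3 edges, and at distance 2 from E we only reach {C, F, I}, which does not include J. So d(E,J) = 3.

3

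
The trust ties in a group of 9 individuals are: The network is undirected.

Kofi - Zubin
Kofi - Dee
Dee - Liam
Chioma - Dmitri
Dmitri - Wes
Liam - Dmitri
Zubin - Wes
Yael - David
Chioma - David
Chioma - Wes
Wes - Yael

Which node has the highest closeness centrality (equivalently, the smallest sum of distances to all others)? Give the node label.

Farness (sum of distances to all others) for each node — Chioma:15, David:20, Dee:20, Dmitri:14, Kofi:19, Liam:17, Wes:13, Yael:18, Zubin:16.
The smallest farness is 13, for Wes, so Wes has the highest closeness.

Wes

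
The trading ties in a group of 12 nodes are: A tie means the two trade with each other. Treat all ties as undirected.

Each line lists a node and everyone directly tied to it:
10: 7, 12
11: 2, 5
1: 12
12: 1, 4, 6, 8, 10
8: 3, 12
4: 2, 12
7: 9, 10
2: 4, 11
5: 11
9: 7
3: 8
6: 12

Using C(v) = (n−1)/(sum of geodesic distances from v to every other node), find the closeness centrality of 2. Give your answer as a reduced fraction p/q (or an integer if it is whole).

Distances from 2: 1:3, 3:4, 4:1, 5:2, 6:3, 7:4, 8:3, 9:5, 10:3, 11:1, 12:2. Sum = 31.
n = 12, so closeness = 11/31.

11/31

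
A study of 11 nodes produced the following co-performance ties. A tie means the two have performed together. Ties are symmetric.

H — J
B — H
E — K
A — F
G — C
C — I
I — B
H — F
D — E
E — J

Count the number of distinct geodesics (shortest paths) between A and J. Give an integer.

The shortest distance is 3, and the only length-3 path is A–F–H–J. So there is exactly 1 shortest path.

1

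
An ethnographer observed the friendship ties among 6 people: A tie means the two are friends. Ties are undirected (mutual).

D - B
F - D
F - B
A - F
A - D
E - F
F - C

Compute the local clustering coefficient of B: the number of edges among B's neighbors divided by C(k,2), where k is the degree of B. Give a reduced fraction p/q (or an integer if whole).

1

B's neighbors: D and F (k = 2).
Possible neighbor pairs: C(2,2) = 1. Edges among them: D–F → e = 1.
Clustering(B) = 1/1.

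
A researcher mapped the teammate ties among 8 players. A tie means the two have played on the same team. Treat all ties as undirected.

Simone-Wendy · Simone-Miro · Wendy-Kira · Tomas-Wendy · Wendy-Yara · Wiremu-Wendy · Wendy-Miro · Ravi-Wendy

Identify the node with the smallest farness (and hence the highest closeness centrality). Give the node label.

Farness (sum of distances to all others) for each node — Kira:13, Miro:12, Ravi:13, Simone:12, Tomas:13, Wendy:7, Wiremu:13, Yara:13.
The smallest farness is 7, for Wendy, so Wendy has the highest closeness.

Wendy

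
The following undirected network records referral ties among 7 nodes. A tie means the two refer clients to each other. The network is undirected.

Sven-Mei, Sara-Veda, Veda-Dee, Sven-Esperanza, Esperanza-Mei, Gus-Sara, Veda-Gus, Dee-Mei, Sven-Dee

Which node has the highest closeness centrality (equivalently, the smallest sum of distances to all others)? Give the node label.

Dee

Farness (sum of distances to all others) for each node — Dee:9, Esperanza:15, Gus:14, Mei:11, Sara:14, Sven:11, Veda:10.
The smallest farness is 9, for Dee, so Dee has the highest closeness.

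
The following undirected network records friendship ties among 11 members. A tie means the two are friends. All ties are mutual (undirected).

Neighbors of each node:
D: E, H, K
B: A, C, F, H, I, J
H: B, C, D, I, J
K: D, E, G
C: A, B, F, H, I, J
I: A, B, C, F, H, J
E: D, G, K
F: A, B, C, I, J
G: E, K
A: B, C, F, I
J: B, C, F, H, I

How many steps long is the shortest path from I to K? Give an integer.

One shortest route is I – H – D – K, which uses 3 edges, and at distance 2 from I we only reach {D}, which does not include K. So d(I,K) = 3.

3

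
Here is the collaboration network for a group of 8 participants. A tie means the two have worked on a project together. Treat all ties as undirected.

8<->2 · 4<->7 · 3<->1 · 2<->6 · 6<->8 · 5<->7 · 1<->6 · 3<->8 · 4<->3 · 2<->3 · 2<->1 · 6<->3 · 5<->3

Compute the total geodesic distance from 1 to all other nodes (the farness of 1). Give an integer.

Distances from 1: 2:1, 3:1, 4:2, 5:2, 6:1, 7:3, 8:2.
Sum = 1 + 1 + 2 + 2 + 1 + 3 + 2 = 12.

12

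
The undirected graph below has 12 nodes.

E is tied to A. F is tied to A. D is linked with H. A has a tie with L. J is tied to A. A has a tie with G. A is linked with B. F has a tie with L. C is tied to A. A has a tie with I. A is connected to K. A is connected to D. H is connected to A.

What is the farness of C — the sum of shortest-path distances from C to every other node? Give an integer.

21

Distances from C: A:1, B:2, D:2, E:2, F:2, G:2, H:2, I:2, J:2, K:2, L:2.
Sum = 1 + 2 + 2 + 2 + 2 + 2 + 2 + 2 + 2 + 2 + 2 = 21.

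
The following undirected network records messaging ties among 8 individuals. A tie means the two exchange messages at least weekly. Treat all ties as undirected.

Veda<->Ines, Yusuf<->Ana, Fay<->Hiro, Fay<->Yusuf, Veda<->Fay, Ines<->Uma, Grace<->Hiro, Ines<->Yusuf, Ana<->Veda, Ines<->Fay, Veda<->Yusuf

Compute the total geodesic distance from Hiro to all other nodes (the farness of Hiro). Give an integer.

14

Distances from Hiro: Ana:3, Fay:1, Grace:1, Ines:2, Uma:3, Veda:2, Yusuf:2.
Sum = 3 + 1 + 1 + 2 + 3 + 2 + 2 = 14.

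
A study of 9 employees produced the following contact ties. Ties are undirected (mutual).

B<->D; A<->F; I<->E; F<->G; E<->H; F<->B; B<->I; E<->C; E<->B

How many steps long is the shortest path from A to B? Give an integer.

One shortest route is A – F – B, which uses 2 edges, and A and B are not directly tied, so nothing shorter exists. So d(A,B) = 2.

2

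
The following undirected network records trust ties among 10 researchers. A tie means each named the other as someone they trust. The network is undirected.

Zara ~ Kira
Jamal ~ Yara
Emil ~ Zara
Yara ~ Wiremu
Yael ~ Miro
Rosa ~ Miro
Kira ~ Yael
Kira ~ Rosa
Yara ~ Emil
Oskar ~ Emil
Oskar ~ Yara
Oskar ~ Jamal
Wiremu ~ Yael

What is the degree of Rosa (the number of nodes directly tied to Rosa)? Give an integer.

2

Rosa is directly tied to Kira and Miro. That is 2 neighbors, so the degree of Rosa is 2.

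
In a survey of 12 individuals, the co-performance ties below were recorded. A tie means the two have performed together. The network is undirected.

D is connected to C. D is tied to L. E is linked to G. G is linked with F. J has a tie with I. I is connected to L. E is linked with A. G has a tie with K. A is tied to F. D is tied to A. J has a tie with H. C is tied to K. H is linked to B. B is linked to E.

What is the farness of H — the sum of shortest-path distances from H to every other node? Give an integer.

32

Distances from H: A:3, B:1, C:5, D:4, E:2, F:4, G:3, I:2, J:1, K:4, L:3.
Sum = 3 + 1 + 5 + 4 + 2 + 4 + 3 + 2 + 1 + 4 + 3 = 32.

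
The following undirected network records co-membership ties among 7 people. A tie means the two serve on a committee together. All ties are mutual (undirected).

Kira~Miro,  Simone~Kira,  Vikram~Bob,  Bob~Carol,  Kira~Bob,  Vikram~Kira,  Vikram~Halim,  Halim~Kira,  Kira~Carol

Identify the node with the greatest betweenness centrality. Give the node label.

Unnormalized betweenness of each node: Bob:1/2, Carol:0, Halim:0, Kira:11, Miro:0, Simone:0, Vikram:1/2.
Kira has the largest value, 11, making it the main broker — the node through which the most shortest paths run.

Kira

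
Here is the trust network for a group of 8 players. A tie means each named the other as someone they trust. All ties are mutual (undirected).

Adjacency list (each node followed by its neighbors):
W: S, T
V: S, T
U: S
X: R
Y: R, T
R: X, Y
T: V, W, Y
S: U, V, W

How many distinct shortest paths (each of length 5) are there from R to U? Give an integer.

2

The shortest distance is 5. The length-5 paths are: R–Y–T–V–S–U; R–Y–T–W–S–U.
That gives 2 distinct shortest paths.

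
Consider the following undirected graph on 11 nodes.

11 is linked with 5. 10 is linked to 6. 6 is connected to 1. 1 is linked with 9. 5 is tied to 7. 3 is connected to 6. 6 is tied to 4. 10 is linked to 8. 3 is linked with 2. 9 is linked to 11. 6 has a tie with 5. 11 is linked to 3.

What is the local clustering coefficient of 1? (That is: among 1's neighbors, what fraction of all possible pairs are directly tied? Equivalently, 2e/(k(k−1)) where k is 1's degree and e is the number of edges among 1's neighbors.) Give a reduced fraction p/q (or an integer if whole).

0

1's neighbors: 6 and 9 (k = 2).
Possible neighbor pairs: C(2,2) = 1. Edges among them: none → e = 0.
Clustering(1) = 0/1.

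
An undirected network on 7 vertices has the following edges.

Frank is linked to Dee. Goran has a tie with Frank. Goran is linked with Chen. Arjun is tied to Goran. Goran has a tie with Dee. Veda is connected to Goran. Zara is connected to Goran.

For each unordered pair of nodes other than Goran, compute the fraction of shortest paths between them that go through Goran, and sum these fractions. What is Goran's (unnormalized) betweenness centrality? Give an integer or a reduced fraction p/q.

Pairs whose geodesics pass through Goran — Arjun–Chen: 1; Arjun–Zara: 1; Arjun–Veda: 1; Arjun–Dee: 1; Arjun–Frank: 1; Chen–Zara: 1; Chen–Veda: 1; Chen–Dee: 1; Chen–Frank: 1; Zara–Veda: 1; Zara–Dee: 1; Zara–Frank: 1; Veda–Dee: 1; Veda–Frank: 1.
All other pairs contribute 0.
Summing the contributions gives betweenness(Goran) = 14.

14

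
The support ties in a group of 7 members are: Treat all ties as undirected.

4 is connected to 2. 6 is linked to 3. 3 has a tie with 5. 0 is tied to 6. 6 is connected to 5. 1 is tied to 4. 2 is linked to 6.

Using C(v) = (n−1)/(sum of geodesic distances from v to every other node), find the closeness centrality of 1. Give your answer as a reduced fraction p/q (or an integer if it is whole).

Distances from 1: 0:4, 2:2, 3:4, 4:1, 5:4, 6:3. Sum = 18.
n = 7, so closeness = 6/18 = 1/3.

1/3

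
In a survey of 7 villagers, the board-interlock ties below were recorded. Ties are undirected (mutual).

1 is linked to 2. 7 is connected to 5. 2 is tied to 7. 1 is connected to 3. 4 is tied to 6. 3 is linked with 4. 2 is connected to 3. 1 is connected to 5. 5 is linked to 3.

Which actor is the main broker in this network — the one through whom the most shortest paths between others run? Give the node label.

Unnormalized betweenness of each node: 1:1/3, 2:2, 3:25/3, 4:5, 5:2, 6:0, 7:1/3.
3 has the largest value, 25/3, making it the main broker — the node through which the most shortest paths run.

3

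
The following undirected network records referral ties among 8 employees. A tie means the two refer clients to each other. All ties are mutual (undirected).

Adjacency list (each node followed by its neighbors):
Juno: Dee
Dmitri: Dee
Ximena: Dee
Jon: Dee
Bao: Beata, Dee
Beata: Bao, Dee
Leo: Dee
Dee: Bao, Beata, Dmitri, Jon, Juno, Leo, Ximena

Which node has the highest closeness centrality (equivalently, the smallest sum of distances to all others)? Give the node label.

Dee

Farness (sum of distances to all others) for each node — Bao:12, Beata:12, Dee:7, Dmitri:13, Jon:13, Juno:13, Leo:13, Ximena:13.
The smallest farness is 7, for Dee, so Dee has the highest closeness.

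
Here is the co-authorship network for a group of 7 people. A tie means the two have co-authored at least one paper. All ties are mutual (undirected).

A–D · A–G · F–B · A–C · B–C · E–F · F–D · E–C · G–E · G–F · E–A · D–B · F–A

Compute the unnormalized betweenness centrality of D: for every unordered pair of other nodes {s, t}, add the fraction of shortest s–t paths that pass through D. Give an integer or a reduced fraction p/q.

1/3

Pairs whose geodesics pass through D — A–B: 1/3.
All other pairs contribute 0.
Summing the contributions gives betweenness(D) = 1/3.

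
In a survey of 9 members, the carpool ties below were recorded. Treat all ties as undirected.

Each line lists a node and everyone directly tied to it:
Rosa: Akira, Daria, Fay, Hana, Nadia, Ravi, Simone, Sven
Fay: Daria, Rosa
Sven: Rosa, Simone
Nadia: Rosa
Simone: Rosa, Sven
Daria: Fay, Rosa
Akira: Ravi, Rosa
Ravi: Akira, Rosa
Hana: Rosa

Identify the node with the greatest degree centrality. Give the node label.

Degrees — Akira:2, Daria:2, Fay:2, Hana:1, Nadia:1, Ravi:2, Rosa:8, Simone:2, Sven:2.
The maximum is 8, attained only by Rosa.

Rosa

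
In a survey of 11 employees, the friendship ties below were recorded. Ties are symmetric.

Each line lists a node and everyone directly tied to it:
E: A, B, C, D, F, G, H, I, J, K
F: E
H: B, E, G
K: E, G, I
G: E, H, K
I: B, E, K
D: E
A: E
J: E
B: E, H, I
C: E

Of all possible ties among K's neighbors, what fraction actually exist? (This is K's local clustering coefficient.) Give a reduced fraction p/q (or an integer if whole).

K's neighbors: E, G, and I (k = 3).
Possible neighbor pairs: C(3,2) = 3. Edges among them: E–G, E–I → e = 2.
Clustering(K) = 2/3.

2/3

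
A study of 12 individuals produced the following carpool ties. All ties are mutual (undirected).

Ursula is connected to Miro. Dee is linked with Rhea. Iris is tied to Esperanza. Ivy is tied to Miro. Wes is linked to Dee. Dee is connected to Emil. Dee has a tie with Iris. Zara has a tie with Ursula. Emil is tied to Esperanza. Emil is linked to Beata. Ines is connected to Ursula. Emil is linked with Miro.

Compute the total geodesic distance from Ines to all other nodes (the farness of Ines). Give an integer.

Distances from Ines: Beata:4, Dee:4, Emil:3, Esperanza:4, Iris:5, Ivy:3, Miro:2, Rhea:5, Ursula:1, Wes:5, Zara:2.
Sum = 4 + 4 + 3 + 4 + 5 + 3 + 2 + 5 + 1 + 5 + 2 = 38.

38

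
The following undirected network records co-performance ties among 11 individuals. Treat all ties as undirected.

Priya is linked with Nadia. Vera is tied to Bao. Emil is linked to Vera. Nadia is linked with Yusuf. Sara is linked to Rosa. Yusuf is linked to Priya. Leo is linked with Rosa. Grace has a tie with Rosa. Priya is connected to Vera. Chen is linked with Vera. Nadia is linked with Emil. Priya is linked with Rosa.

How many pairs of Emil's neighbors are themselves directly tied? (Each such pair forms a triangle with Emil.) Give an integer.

0

Emil's neighbors are Nadia and Vera, but none of them are tied to each other, so no triangle contains Emil.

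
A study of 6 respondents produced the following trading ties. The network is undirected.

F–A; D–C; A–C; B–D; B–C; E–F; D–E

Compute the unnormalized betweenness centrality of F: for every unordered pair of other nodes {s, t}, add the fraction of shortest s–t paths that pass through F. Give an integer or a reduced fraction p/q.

Pairs whose geodesics pass through F — A–E: 1.
All other pairs contribute 0.
Summing the contributions gives betweenness(F) = 1.

1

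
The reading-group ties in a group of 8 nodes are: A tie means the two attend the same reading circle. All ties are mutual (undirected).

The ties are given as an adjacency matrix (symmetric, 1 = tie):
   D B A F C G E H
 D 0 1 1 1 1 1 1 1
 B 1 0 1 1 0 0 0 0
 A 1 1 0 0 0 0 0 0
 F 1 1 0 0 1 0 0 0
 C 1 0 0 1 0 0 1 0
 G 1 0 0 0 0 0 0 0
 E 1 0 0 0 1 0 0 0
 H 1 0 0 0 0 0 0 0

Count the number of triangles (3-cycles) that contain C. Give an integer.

2

C's neighbors: D, E, and F.
Neighbor pairs that are themselves tied: C–D–E; C–D–F. Each forms one triangle with C, for 2 in total.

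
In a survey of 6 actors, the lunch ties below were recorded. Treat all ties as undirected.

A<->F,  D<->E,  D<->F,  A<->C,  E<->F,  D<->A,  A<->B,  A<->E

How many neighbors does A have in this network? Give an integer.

5

A is directly tied to B, C, D, E, and F. That is 5 neighbors, so the degree of A is 5.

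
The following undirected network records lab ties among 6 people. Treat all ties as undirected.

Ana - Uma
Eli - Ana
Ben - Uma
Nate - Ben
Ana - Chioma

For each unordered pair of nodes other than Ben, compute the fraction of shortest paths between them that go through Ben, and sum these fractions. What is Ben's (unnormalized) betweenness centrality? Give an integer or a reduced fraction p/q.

4

Pairs whose geodesics pass through Ben — Ana–Nate: 1; Chioma–Nate: 1; Uma–Nate: 1; Eli–Nate: 1.
All other pairs contribute 0.
Summing the contributions gives betweenness(Ben) = 4.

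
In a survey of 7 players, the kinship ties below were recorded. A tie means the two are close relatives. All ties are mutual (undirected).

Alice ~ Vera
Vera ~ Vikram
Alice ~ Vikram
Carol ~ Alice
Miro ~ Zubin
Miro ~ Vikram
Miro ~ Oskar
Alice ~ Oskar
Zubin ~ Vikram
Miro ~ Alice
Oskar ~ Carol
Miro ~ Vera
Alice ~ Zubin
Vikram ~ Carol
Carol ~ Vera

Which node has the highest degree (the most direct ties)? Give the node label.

Degrees — Alice:6, Carol:4, Miro:5, Oskar:3, Vera:4, Vikram:5, Zubin:3.
The maximum is 6, attained only by Alice.

Alice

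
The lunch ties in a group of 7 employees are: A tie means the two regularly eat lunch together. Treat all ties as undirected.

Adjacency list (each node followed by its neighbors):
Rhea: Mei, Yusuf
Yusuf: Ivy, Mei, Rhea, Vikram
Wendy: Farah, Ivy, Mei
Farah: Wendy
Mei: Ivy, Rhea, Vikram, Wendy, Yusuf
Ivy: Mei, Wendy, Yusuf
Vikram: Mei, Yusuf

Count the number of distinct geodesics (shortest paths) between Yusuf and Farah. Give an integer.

2

The shortest distance is 3. The length-3 paths are: Yusuf–Mei–Wendy–Farah; Yusuf–Ivy–Wendy–Farah.
That gives 2 distinct shortest paths.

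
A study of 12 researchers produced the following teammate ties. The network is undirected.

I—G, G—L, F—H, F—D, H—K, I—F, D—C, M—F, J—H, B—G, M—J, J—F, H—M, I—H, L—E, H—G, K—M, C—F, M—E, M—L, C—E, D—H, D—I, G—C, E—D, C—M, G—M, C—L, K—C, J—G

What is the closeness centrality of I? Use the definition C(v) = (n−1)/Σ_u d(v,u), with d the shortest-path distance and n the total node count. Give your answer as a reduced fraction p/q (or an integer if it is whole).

11/18

Distances from I: B:2, C:2, D:1, E:2, F:1, G:1, H:1, J:2, K:2, L:2, M:2. Sum = 18.
n = 12, so closeness = 11/18.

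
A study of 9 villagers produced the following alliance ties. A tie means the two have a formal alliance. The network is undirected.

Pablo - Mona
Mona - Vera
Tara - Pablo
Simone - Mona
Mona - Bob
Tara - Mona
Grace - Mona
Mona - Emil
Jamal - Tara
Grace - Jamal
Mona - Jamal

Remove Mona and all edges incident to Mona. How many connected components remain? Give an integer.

Without Mona, the remaining ties split the others into: {Grace, Jamal, Pablo, Tara}; {Vera}; {Emil}; {Simone}; {Bob}.
That's 5 separate components.

5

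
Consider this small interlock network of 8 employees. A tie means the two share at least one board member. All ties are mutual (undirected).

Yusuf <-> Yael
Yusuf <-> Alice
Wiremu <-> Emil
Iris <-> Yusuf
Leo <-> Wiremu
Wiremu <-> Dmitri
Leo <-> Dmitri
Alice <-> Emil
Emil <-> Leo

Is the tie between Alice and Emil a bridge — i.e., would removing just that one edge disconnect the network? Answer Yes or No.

Yes

Without the Alice–Emil edge there is no alternate route between Alice and Emil, so the network disconnects. It is a bridge.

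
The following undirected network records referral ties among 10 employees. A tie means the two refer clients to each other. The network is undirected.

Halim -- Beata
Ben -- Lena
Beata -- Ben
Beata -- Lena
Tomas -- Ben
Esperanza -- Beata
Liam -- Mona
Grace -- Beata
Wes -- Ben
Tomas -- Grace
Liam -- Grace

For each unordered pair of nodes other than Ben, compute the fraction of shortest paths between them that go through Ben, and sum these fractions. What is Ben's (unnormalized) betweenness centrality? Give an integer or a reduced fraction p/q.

Pairs whose geodesics pass through Ben — Lena–Wes: 1; Lena–Tomas: 1; Mona–Wes: 2/2; Wes–Halim: 1; Wes–Beata: 1; Wes–Grace: 2/2; Wes–Esperanza: 1; Wes–Tomas: 1; Wes–Liam: 2/2; Halim–Tomas: 1/2; Beata–Tomas: 1/2; Esperanza–Tomas: 1/2.
All other pairs contribute 0.
Summing the contributions gives betweenness(Ben) = 21/2.

21/2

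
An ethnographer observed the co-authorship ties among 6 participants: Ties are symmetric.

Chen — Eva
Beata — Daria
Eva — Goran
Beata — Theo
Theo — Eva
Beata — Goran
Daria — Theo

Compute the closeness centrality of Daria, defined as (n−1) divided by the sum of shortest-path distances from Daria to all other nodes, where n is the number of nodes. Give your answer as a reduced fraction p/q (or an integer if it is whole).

Distances from Daria: Beata:1, Chen:3, Eva:2, Goran:2, Theo:1. Sum = 9.
n = 6, so closeness = 5/9.

5/9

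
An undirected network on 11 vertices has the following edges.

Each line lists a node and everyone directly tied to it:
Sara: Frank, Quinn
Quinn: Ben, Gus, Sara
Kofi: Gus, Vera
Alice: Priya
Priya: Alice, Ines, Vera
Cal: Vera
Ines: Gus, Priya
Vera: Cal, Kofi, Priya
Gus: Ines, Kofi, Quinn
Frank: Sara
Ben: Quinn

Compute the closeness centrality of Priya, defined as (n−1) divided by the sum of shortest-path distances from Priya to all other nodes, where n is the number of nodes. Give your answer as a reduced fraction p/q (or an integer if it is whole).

Distances from Priya: Alice:1, Ben:4, Cal:2, Frank:5, Gus:2, Ines:1, Kofi:2, Quinn:3, Sara:4, Vera:1. Sum = 25.
n = 11, so closeness = 10/25 = 2/5.

2/5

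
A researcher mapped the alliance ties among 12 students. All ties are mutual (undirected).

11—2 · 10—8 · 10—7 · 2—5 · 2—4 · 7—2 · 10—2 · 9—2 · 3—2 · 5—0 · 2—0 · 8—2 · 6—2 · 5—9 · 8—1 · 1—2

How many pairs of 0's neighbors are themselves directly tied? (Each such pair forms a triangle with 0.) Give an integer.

1

0's neighbors: 2 and 5.
Neighbor pairs that are themselves tied: 0–2–5. Each forms one triangle with 0, for 1 in total.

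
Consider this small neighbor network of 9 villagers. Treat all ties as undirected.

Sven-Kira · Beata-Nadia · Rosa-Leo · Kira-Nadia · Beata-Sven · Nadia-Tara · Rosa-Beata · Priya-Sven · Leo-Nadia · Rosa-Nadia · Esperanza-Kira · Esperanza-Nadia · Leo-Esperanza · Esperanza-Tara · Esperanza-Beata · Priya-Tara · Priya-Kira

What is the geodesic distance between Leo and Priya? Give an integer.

3

One shortest route is Leo – Nadia – Kira – Priya, which uses 3 edges, and at distance 2 from Leo we only reach {Beata, Kira, Tara}, which does not include Priya. So d(Leo,Priya) = 3.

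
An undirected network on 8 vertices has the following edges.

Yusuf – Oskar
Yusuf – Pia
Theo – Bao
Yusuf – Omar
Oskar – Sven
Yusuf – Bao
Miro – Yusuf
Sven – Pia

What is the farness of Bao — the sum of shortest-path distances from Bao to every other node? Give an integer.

13

Distances from Bao: Miro:2, Omar:2, Oskar:2, Pia:2, Sven:3, Theo:1, Yusuf:1.
Sum = 2 + 2 + 2 + 2 + 3 + 1 + 1 = 13.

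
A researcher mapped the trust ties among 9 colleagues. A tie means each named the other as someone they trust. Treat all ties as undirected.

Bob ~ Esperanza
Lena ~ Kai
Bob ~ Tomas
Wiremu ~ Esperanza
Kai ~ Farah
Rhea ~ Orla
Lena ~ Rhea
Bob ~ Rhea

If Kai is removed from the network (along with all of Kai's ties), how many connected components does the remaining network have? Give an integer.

2

Without Kai, the remaining ties split the others into: {Bob, Esperanza, Lena, Orla, Rhea, Tomas, Wiremu}; {Farah}.
That's 2 separate components.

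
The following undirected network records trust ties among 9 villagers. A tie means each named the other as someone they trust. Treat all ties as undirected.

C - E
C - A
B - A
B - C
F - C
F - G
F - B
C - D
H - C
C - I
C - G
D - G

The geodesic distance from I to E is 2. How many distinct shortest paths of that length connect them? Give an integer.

1

The shortest distance is 2, and the only length-2 path is I–C–E. So there is exactly 1 shortest path.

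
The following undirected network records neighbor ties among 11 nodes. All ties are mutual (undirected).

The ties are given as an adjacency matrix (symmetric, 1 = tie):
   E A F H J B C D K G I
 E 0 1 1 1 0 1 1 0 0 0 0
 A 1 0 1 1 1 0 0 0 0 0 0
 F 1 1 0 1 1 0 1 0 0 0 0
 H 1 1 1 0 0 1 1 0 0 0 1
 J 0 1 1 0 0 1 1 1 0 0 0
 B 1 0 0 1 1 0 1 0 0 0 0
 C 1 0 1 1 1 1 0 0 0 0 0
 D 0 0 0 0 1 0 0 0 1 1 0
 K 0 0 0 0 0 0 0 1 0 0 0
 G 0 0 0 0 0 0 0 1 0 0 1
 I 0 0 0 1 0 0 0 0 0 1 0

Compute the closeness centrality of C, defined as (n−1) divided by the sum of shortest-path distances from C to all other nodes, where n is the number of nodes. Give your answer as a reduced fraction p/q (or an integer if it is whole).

Distances from C: A:2, B:1, D:2, E:1, F:1, G:3, H:1, I:2, J:1, K:3. Sum = 17.
n = 11, so closeness = 10/17.

10/17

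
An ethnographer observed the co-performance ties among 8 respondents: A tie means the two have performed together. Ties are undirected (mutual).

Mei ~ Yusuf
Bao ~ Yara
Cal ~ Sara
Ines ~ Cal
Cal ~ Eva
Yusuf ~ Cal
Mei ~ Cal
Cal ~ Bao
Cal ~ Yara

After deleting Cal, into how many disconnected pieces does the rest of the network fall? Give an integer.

Without Cal, the remaining ties split the others into: {Eva}; {Bao, Yara}; {Mei, Yusuf}; {Sara}; {Ines}.
That's 5 separate components.

5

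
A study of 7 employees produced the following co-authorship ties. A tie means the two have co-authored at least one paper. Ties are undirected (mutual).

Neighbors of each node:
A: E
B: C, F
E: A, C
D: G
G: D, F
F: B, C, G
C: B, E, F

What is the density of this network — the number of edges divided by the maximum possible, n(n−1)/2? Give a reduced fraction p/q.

There are 7 edges and 7 nodes, so the maximum possible is C(7,2) = 21.
Density = 7/21 = 1/3.

1/3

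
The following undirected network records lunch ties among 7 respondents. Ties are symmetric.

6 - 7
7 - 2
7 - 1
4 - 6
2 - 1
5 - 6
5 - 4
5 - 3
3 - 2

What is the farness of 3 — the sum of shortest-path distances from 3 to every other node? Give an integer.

Distances from 3: 1:2, 2:1, 4:2, 5:1, 6:2, 7:2.
Sum = 2 + 1 + 2 + 1 + 2 + 2 = 10.

10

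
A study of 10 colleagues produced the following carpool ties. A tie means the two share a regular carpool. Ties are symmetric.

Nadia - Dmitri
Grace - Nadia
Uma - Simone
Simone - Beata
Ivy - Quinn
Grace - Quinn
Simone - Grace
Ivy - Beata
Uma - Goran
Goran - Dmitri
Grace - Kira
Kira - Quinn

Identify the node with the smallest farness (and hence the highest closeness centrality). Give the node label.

Farness (sum of distances to all others) for each node — Beata:21, Dmitri:23, Goran:24, Grace:15, Ivy:22, Kira:21, Nadia:19, Quinn:19, Simone:16, Uma:20.
The smallest farness is 15, for Grace, so Grace has the highest closeness.

Grace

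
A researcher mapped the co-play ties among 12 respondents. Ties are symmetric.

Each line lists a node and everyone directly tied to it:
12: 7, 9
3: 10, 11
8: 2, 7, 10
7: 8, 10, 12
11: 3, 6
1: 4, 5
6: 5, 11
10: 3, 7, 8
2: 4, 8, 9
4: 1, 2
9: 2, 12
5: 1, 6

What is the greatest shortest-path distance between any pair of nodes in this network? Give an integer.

5

Eccentricity of each node (its greatest distance to any other): 1:4, 2:4, 3:4, 4:4, 5:5, 6:5, 7:5, 8:4, 9:5, 10:4, 11:5, 12:5.
The maximum eccentricity is 5, realized for instance by the pair 5–7 via 5 – 6 – 11 – 3 – 10 – 7. So the diameter is 5.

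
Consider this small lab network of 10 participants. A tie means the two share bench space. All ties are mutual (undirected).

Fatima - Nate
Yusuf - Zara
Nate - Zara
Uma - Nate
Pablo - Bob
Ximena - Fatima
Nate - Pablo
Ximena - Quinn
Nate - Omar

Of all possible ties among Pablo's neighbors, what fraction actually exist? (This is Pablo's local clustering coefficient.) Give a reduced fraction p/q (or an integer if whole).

0

Pablo's neighbors: Bob and Nate (k = 2).
Possible neighbor pairs: C(2,2) = 1. Edges among them: none → e = 0.
Clustering(Pablo) = 0/1.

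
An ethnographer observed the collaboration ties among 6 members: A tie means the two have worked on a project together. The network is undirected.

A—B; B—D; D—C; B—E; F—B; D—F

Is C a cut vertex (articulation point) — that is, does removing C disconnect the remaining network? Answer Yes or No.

No

Even without C, every remaining node can still reach every other (the residual graph is connected), so C is not a cut vertex.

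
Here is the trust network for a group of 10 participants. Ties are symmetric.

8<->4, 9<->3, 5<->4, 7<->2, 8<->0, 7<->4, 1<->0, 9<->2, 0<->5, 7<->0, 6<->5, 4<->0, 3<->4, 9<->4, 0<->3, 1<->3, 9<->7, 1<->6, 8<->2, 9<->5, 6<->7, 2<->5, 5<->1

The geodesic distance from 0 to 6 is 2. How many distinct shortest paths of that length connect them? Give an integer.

3

The shortest distance is 2. The length-2 paths are: 0–7–6; 0–1–6; 0–5–6.
That gives 3 distinct shortest paths.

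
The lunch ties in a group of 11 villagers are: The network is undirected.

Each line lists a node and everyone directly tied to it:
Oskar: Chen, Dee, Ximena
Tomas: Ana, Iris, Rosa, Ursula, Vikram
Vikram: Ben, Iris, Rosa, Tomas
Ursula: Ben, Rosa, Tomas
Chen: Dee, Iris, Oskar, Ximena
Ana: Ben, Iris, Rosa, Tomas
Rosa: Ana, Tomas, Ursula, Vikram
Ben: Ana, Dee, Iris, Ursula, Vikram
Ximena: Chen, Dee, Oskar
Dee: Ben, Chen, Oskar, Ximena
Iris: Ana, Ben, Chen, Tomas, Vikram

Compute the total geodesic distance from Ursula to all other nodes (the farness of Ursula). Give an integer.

Distances from Ursula: Ana:2, Ben:1, Chen:3, Dee:2, Iris:2, Oskar:3, Rosa:1, Tomas:1, Vikram:2, Ximena:3.
Sum = 2 + 1 + 3 + 2 + 2 + 3 + 1 + 1 + 2 + 3 = 20.

20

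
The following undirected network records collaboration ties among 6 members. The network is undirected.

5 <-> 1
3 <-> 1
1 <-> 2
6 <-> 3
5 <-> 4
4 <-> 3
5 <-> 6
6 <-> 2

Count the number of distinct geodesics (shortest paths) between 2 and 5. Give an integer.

The shortest distance is 2. The length-2 paths are: 2–6–5; 2–1–5.
That gives 2 distinct shortest paths.

2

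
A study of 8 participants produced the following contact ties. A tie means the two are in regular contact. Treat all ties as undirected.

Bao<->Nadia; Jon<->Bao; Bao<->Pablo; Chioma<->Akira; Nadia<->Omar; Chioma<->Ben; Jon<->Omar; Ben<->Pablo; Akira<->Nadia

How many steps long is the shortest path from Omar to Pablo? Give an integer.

One shortest route is Omar – Nadia – Bao – Pablo, which uses 3 edges, and at distance 2 from Omar we only reach {Akira, Bao}, which does not include Pablo. So d(Omar,Pablo) = 3.

3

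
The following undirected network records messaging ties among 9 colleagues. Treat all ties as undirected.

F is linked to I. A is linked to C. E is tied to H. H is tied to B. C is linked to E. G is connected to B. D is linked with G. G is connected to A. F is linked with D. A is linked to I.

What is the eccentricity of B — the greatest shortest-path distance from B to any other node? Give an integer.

3

Distances from B: A:2, C:3, D:2, E:2, F:3, G:1, H:1, I:3.
The largest is 3 (to F, I, and C), so the eccentricity of B is 3.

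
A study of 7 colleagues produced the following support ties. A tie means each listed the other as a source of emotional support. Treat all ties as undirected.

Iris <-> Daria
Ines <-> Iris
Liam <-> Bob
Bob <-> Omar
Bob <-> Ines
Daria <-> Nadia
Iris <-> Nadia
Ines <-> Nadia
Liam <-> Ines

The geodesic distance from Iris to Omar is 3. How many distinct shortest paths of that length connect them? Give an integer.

The shortest distance is 3, and the only length-3 path is Iris–Ines–Bob–Omar. So there is exactly 1 shortest path.

1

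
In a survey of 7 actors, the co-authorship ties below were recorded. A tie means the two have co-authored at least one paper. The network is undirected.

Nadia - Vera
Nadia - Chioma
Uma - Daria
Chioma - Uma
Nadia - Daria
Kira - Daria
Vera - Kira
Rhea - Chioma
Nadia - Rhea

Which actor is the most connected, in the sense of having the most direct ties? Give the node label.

Degrees — Chioma:3, Daria:3, Kira:2, Nadia:4, Rhea:2, Uma:2, Vera:2.
The maximum is 4, attained only by Nadia.

Nadia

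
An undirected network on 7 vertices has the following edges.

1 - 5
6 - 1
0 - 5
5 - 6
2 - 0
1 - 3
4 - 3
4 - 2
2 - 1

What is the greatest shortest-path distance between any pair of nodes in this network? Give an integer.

3

Eccentricity of each node (its greatest distance to any other): 0:3, 1:2, 2:2, 3:3, 4:3, 5:3, 6:3.
The maximum eccentricity is 3, realized for instance by the pair 3–0 via 3 – 1 – 5 – 0. So the diameter is 3.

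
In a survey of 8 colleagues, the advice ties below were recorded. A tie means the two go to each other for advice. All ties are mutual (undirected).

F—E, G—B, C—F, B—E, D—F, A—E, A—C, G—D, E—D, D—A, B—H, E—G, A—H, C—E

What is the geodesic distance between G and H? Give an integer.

One shortest route is G – B – H, which uses 2 edges, and G and H are not directly tied, so nothing shorter exists. So d(G,H) = 2.

2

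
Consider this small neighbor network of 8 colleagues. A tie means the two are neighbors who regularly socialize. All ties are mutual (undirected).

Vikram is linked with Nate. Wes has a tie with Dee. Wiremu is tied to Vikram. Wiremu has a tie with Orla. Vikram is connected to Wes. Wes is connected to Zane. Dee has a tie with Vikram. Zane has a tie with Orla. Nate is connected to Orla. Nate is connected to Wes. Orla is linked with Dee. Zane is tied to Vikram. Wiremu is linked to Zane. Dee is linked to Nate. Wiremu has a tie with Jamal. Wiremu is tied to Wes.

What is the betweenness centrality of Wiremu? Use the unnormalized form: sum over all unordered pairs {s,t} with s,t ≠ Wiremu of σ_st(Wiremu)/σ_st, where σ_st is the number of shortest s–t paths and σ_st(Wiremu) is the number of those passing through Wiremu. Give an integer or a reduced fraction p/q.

Pairs whose geodesics pass through Wiremu — Nate–Jamal: 3/3; Vikram–Orla: 1/4; Vikram–Jamal: 1; Orla–Wes: 1/4; Orla–Jamal: 1; Wes–Jamal: 1; Dee–Jamal: 3/3; Jamal–Zane: 1.
All other pairs contribute 0.
Summing the contributions gives betweenness(Wiremu) = 13/2.

13/2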